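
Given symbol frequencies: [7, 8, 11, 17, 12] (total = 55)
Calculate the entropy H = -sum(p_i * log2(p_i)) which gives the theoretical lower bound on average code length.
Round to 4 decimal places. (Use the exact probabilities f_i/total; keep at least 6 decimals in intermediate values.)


Per-symbol terms -p_i * log2(p_i) with p_i = f_i/55:
  p = 7/55 = 0.127273: log2(p) = -2.974005, -p*log2(p) = 0.378510
  p = 8/55 = 0.145455: log2(p) = -2.781360, -p*log2(p) = 0.404561
  p = 11/55 = 0.200000: log2(p) = -2.321928, -p*log2(p) = 0.464386
  p = 17/55 = 0.309091: log2(p) = -1.693897, -p*log2(p) = 0.523568
  p = 12/55 = 0.218182: log2(p) = -2.196397, -p*log2(p) = 0.479214
H = 0.378510 + 0.404561 + 0.464386 + 0.523568 + 0.479214 = 2.250239

H = 2.2502 bits/symbol


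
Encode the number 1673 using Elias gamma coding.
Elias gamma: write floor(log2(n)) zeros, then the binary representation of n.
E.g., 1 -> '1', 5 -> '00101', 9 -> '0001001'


num_bits = floor(log2(1673)) + 1 = 11
leading_zeros = num_bits - 1 = 10
binary(1673) = 11010001001

Elias gamma(1673) = '0000000000' + '11010001001' = 000000000011010001001 (21 bits)


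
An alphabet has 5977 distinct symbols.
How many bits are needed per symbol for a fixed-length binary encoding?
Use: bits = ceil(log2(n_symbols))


log2(5977) = 12.5452
Bracket: 2^12 = 4096 < 5977 <= 2^13 = 8192
So ceil(log2(5977)) = 13

bits = ceil(log2(5977)) = ceil(12.5452) = 13 bits


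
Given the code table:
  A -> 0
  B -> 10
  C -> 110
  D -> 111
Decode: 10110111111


Decoding:
10 -> B
110 -> C
111 -> D
111 -> D


Result: BCDD


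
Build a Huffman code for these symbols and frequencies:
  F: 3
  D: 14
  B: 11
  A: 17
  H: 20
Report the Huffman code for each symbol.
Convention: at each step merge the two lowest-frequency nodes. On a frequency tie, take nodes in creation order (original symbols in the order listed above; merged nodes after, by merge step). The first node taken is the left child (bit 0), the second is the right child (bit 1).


Huffman tree construction:
Step 1: Merge F(3) + B(11) = 14
Step 2: Merge D(14) + (F+B)(14) = 28
Step 3: Merge A(17) + H(20) = 37
Step 4: Merge (D+(F+B))(28) + (A+H)(37) = 65
Read each symbol's code off the tree from the root (left child = 0, right child = 1).

Codes:
  F: 010 (length 3)
  D: 00 (length 2)
  B: 011 (length 3)
  A: 10 (length 2)
  H: 11 (length 2)
Average code length: 144/65 = 2.2154 bits/symbol


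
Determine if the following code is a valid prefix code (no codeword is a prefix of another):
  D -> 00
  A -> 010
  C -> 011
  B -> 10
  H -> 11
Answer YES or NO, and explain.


Checking each pair (does one codeword prefix another?):
  D='00' vs A='010': no prefix
  D='00' vs C='011': no prefix
  D='00' vs B='10': no prefix
  D='00' vs H='11': no prefix
  A='010' vs D='00': no prefix
  A='010' vs C='011': no prefix
  A='010' vs B='10': no prefix
  A='010' vs H='11': no prefix
  C='011' vs D='00': no prefix
  C='011' vs A='010': no prefix
  C='011' vs B='10': no prefix
  C='011' vs H='11': no prefix
  B='10' vs D='00': no prefix
  B='10' vs A='010': no prefix
  B='10' vs C='011': no prefix
  B='10' vs H='11': no prefix
  H='11' vs D='00': no prefix
  H='11' vs A='010': no prefix
  H='11' vs C='011': no prefix
  H='11' vs B='10': no prefix
No violation found over all pairs.

YES -- this is a valid prefix code. No codeword is a prefix of any other codeword.


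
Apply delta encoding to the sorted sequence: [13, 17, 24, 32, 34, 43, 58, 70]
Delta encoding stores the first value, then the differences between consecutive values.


First value: 13
Deltas:
  17 - 13 = 4
  24 - 17 = 7
  32 - 24 = 8
  34 - 32 = 2
  43 - 34 = 9
  58 - 43 = 15
  70 - 58 = 12


Delta encoded: [13, 4, 7, 8, 2, 9, 15, 12]


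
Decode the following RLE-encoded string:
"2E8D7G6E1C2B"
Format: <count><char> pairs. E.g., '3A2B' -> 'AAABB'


Expanding each <count><char> pair:
  2E -> 'EE'
  8D -> 'DDDDDDDD'
  7G -> 'GGGGGGG'
  6E -> 'EEEEEE'
  1C -> 'C'
  2B -> 'BB'

Decoded = EEDDDDDDDDGGGGGGGEEEEEECBB


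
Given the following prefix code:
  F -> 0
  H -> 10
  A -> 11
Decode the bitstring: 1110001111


Decoding step by step:
Bits 11 -> A
Bits 10 -> H
Bits 0 -> F
Bits 0 -> F
Bits 11 -> A
Bits 11 -> A


Decoded message: AHFFAA


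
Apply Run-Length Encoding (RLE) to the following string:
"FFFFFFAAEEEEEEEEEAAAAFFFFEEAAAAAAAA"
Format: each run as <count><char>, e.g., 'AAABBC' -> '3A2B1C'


Scanning runs left to right:
  i=0: run of 'F' x 6 -> '6F'
  i=6: run of 'A' x 2 -> '2A'
  i=8: run of 'E' x 9 -> '9E'
  i=17: run of 'A' x 4 -> '4A'
  i=21: run of 'F' x 4 -> '4F'
  i=25: run of 'E' x 2 -> '2E'
  i=27: run of 'A' x 8 -> '8A'

RLE = 6F2A9E4A4F2E8A


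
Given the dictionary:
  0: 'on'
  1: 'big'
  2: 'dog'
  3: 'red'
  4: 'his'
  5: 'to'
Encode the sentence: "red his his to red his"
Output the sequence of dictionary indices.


Look up each word in the dictionary:
  'red' -> 3
  'his' -> 4
  'his' -> 4
  'to' -> 5
  'red' -> 3
  'his' -> 4

Encoded: [3, 4, 4, 5, 3, 4]


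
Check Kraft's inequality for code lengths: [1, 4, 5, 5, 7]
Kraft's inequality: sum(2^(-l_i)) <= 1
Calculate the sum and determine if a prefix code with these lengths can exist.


Sum = 2^(-1) + 2^(-4) + 2^(-5) + 2^(-5) + 2^(-7)
    = 0.5 + 0.0625 + 0.03125 + 0.03125 + 0.0078125
    = 81/128 = 0.6328125
Since 0.6328125 <= 1, Kraft's inequality IS satisfied.
A prefix code with these lengths CAN exist.

Kraft sum = 0.6328125. Satisfied.


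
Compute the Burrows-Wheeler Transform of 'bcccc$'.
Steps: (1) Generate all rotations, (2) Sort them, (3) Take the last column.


Rotations (sorted):
  0: $bcccc -> last char: c
  1: bcccc$ -> last char: $
  2: c$bccc -> last char: c
  3: cc$bcc -> last char: c
  4: ccc$bc -> last char: c
  5: cccc$b -> last char: b


BWT = c$cccb


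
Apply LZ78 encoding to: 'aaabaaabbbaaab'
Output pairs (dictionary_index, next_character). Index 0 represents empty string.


LZ78 encoding steps:
Dictionary: {0: ''}
Step 1: w='' (idx 0), next='a' -> output (0, 'a'), add 'a' as idx 1
Step 2: w='a' (idx 1), next='a' -> output (1, 'a'), add 'aa' as idx 2
Step 3: w='' (idx 0), next='b' -> output (0, 'b'), add 'b' as idx 3
Step 4: w='aa' (idx 2), next='a' -> output (2, 'a'), add 'aaa' as idx 4
Step 5: w='b' (idx 3), next='b' -> output (3, 'b'), add 'bb' as idx 5
Step 6: w='b' (idx 3), next='a' -> output (3, 'a'), add 'ba' as idx 6
Step 7: w='aa' (idx 2), next='b' -> output (2, 'b'), add 'aab' as idx 7


Encoded: [(0, 'a'), (1, 'a'), (0, 'b'), (2, 'a'), (3, 'b'), (3, 'a'), (2, 'b')]


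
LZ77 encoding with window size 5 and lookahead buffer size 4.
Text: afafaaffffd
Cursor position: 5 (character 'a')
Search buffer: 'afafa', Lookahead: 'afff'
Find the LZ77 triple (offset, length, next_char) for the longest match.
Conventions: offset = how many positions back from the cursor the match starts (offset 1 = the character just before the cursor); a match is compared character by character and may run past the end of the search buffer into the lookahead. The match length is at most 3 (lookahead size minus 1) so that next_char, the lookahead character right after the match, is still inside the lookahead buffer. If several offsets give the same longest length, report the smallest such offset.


Try each offset into the search buffer:
  offset=1 (pos 4, char 'a'): match length 1
  offset=2 (pos 3, char 'f'): match length 0
  offset=3 (pos 2, char 'a'): match length 2
  offset=4 (pos 1, char 'f'): match length 0
  offset=5 (pos 0, char 'a'): match length 2
Longest match has length 2, found at offsets 3, 5; take the smallest, offset 3.
next_char = character at position 5 + 2 = 7 -> 'f'

Best match: offset=3, length=2 (matching 'af' starting at position 2)
LZ77 triple: (3, 2, 'f')


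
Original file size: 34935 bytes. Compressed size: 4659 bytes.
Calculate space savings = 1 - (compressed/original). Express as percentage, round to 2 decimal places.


ratio = compressed/original = 4659/34935 = 0.133362
savings = 1 - ratio = 1 - 0.133362 = 0.866638
as a percentage: 0.866638 * 100 = 86.66%

Space savings = 1 - 4659/34935 = 86.66%


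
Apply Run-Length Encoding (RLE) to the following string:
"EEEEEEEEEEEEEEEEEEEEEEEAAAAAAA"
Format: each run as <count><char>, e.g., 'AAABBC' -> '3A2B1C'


Scanning runs left to right:
  i=0: run of 'E' x 23 -> '23E'
  i=23: run of 'A' x 7 -> '7A'

RLE = 23E7A


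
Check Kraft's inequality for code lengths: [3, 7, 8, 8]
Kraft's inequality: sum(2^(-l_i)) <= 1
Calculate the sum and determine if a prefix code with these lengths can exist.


Sum = 2^(-3) + 2^(-7) + 2^(-8) + 2^(-8)
    = 0.125 + 0.0078125 + 0.00390625 + 0.00390625
    = 36/256 = 0.140625
Since 0.140625 <= 1, Kraft's inequality IS satisfied.
A prefix code with these lengths CAN exist.

Kraft sum = 0.140625. Satisfied.


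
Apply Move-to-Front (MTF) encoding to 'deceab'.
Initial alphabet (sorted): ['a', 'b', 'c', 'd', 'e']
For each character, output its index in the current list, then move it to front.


MTF encoding:
'd': index 3 in ['a', 'b', 'c', 'd', 'e'] -> ['d', 'a', 'b', 'c', 'e']
'e': index 4 in ['d', 'a', 'b', 'c', 'e'] -> ['e', 'd', 'a', 'b', 'c']
'c': index 4 in ['e', 'd', 'a', 'b', 'c'] -> ['c', 'e', 'd', 'a', 'b']
'e': index 1 in ['c', 'e', 'd', 'a', 'b'] -> ['e', 'c', 'd', 'a', 'b']
'a': index 3 in ['e', 'c', 'd', 'a', 'b'] -> ['a', 'e', 'c', 'd', 'b']
'b': index 4 in ['a', 'e', 'c', 'd', 'b'] -> ['b', 'a', 'e', 'c', 'd']


Output: [3, 4, 4, 1, 3, 4]


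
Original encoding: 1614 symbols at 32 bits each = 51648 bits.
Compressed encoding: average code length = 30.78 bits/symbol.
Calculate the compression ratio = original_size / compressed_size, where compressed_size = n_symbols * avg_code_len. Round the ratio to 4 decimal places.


original_size = n_symbols * orig_bits = 1614 * 32 = 51648 bits
compressed_size = n_symbols * avg_code_len = 1614 * 30.78 = 49678.92 bits
ratio = original_size / compressed_size = 51648 / 49678.92 = 1.0396

Compression ratio = 1.0396


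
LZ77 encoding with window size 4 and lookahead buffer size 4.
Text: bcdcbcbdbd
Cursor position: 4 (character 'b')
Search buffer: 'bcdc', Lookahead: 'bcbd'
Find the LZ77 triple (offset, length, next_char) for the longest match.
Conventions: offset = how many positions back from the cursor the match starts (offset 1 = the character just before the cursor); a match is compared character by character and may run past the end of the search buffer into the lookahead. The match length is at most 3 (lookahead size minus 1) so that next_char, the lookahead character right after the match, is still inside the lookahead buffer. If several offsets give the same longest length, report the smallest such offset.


Try each offset into the search buffer:
  offset=1 (pos 3, char 'c'): match length 0
  offset=2 (pos 2, char 'd'): match length 0
  offset=3 (pos 1, char 'c'): match length 0
  offset=4 (pos 0, char 'b'): match length 2
Longest match has length 2 at offset 4.
next_char = character at position 4 + 2 = 6 -> 'b'

Best match: offset=4, length=2 (matching 'bc' starting at position 0)
LZ77 triple: (4, 2, 'b')


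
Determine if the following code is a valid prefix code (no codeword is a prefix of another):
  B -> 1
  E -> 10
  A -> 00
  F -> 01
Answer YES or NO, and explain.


Checking each pair (does one codeword prefix another?):
  B='1' vs E='10': prefix -- VIOLATION

NO -- this is NOT a valid prefix code. B (1) is a prefix of E (10).


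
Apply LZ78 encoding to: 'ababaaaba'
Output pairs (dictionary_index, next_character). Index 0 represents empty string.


LZ78 encoding steps:
Dictionary: {0: ''}
Step 1: w='' (idx 0), next='a' -> output (0, 'a'), add 'a' as idx 1
Step 2: w='' (idx 0), next='b' -> output (0, 'b'), add 'b' as idx 2
Step 3: w='a' (idx 1), next='b' -> output (1, 'b'), add 'ab' as idx 3
Step 4: w='a' (idx 1), next='a' -> output (1, 'a'), add 'aa' as idx 4
Step 5: w='ab' (idx 3), next='a' -> output (3, 'a'), add 'aba' as idx 5


Encoded: [(0, 'a'), (0, 'b'), (1, 'b'), (1, 'a'), (3, 'a')]


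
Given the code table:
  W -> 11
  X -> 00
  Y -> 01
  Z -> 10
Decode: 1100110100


Decoding:
11 -> W
00 -> X
11 -> W
01 -> Y
00 -> X


Result: WXWYX


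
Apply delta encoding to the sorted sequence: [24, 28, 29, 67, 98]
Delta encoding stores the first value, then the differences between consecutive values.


First value: 24
Deltas:
  28 - 24 = 4
  29 - 28 = 1
  67 - 29 = 38
  98 - 67 = 31


Delta encoded: [24, 4, 1, 38, 31]


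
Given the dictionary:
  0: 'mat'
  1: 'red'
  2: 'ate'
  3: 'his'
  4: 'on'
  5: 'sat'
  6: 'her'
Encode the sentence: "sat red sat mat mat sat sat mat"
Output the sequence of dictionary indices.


Look up each word in the dictionary:
  'sat' -> 5
  'red' -> 1
  'sat' -> 5
  'mat' -> 0
  'mat' -> 0
  'sat' -> 5
  'sat' -> 5
  'mat' -> 0

Encoded: [5, 1, 5, 0, 0, 5, 5, 0]


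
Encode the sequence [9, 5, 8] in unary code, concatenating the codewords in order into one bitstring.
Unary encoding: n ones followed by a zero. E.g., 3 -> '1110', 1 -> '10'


Encode each number as n ones followed by a terminating 0:
  9 -> 1111111110 (10 bits)
  5 -> 111110 (6 bits)
  8 -> 111111110 (9 bits)
Total length = 10 + 6 + 9 = 25 bits.

Unary([9, 5, 8]) = 1111111110111110111111110 (25 bits)


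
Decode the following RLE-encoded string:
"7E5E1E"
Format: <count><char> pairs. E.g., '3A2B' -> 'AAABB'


Expanding each <count><char> pair:
  7E -> 'EEEEEEE'
  5E -> 'EEEEE'
  1E -> 'E'

Decoded = EEEEEEEEEEEEE


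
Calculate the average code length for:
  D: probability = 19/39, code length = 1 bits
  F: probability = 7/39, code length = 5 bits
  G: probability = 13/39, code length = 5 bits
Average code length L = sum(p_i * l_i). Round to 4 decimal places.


Weighted contributions p_i * l_i:
  D: (19/39) * 1 = 19/39
  F: (7/39) * 5 = 35/39
  G: (13/39) * 5 = 65/39
Sum = (19 + 35 + 65)/39 = 119/39

L = 119/39 = 3.0513 bits/symbol


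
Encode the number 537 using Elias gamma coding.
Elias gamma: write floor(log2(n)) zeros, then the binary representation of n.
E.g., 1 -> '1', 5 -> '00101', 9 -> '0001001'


num_bits = floor(log2(537)) + 1 = 10
leading_zeros = num_bits - 1 = 9
binary(537) = 1000011001

Elias gamma(537) = '000000000' + '1000011001' = 0000000001000011001 (19 bits)


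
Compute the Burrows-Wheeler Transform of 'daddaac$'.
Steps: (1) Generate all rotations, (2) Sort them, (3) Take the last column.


Rotations (sorted):
  0: $daddaac -> last char: c
  1: aac$dadd -> last char: d
  2: ac$dadda -> last char: a
  3: addaac$d -> last char: d
  4: c$daddaa -> last char: a
  5: daac$dad -> last char: d
  6: daddaac$ -> last char: $
  7: ddaac$da -> last char: a


BWT = cdadad$a


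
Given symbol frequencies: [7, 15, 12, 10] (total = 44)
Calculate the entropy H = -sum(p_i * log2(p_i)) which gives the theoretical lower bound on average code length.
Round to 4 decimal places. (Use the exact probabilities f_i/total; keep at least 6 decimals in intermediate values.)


Per-symbol terms -p_i * log2(p_i) with p_i = f_i/44:
  p = 7/44 = 0.159091: log2(p) = -2.652077, -p*log2(p) = 0.421921
  p = 15/44 = 0.340909: log2(p) = -1.552541, -p*log2(p) = 0.529275
  p = 12/44 = 0.272727: log2(p) = -1.874469, -p*log2(p) = 0.511219
  p = 10/44 = 0.227273: log2(p) = -2.137504, -p*log2(p) = 0.485796
H = 0.421921 + 0.529275 + 0.511219 + 0.485796 = 1.948211

H = 1.9482 bits/symbol


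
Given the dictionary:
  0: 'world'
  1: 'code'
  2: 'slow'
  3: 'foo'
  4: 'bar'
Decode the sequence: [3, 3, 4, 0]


Look up each index in the dictionary:
  3 -> 'foo'
  3 -> 'foo'
  4 -> 'bar'
  0 -> 'world'

Decoded: "foo foo bar world"


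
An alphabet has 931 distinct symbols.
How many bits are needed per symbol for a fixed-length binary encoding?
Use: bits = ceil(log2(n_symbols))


log2(931) = 9.8626
Bracket: 2^9 = 512 < 931 <= 2^10 = 1024
So ceil(log2(931)) = 10

bits = ceil(log2(931)) = ceil(9.8626) = 10 bits


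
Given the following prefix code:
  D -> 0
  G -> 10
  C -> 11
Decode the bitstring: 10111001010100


Decoding step by step:
Bits 10 -> G
Bits 11 -> C
Bits 10 -> G
Bits 0 -> D
Bits 10 -> G
Bits 10 -> G
Bits 10 -> G
Bits 0 -> D


Decoded message: GCGDGGGD


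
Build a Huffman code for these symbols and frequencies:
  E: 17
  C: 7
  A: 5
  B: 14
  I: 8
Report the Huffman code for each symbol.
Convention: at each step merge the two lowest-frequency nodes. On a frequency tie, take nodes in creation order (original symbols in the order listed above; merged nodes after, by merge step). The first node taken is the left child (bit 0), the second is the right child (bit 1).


Huffman tree construction:
Step 1: Merge A(5) + C(7) = 12
Step 2: Merge I(8) + (A+C)(12) = 20
Step 3: Merge B(14) + E(17) = 31
Step 4: Merge (I+(A+C))(20) + (B+E)(31) = 51
Read each symbol's code off the tree from the root (left child = 0, right child = 1).

Codes:
  E: 11 (length 2)
  C: 011 (length 3)
  A: 010 (length 3)
  B: 10 (length 2)
  I: 00 (length 2)
Average code length: 114/51 = 2.2353 bits/symbol


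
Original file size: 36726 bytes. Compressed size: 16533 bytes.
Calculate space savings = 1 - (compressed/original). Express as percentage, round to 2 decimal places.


ratio = compressed/original = 16533/36726 = 0.450172
savings = 1 - ratio = 1 - 0.450172 = 0.549828
as a percentage: 0.549828 * 100 = 54.98%

Space savings = 1 - 16533/36726 = 54.98%


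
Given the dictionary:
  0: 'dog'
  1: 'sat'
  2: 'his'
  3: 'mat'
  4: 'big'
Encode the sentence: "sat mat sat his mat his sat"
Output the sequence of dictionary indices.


Look up each word in the dictionary:
  'sat' -> 1
  'mat' -> 3
  'sat' -> 1
  'his' -> 2
  'mat' -> 3
  'his' -> 2
  'sat' -> 1

Encoded: [1, 3, 1, 2, 3, 2, 1]


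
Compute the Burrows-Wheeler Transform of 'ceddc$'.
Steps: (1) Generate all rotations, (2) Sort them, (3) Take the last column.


Rotations (sorted):
  0: $ceddc -> last char: c
  1: c$cedd -> last char: d
  2: ceddc$ -> last char: $
  3: dc$ced -> last char: d
  4: ddc$ce -> last char: e
  5: eddc$c -> last char: c


BWT = cd$dec


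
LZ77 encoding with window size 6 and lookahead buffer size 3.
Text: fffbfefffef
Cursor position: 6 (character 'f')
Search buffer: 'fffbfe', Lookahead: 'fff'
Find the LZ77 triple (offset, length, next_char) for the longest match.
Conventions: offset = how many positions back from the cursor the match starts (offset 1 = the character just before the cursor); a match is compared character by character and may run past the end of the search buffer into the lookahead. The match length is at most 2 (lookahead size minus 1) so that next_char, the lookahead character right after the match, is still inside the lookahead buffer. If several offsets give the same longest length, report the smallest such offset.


Try each offset into the search buffer:
  offset=1 (pos 5, char 'e'): match length 0
  offset=2 (pos 4, char 'f'): match length 1
  offset=3 (pos 3, char 'b'): match length 0
  offset=4 (pos 2, char 'f'): match length 1
  offset=5 (pos 1, char 'f'): match length 2
  offset=6 (pos 0, char 'f'): match length 2
Longest match has length 2, found at offsets 5, 6; take the smallest, offset 5.
next_char = character at position 6 + 2 = 8 -> 'f'

Best match: offset=5, length=2 (matching 'ff' starting at position 1)
LZ77 triple: (5, 2, 'f')


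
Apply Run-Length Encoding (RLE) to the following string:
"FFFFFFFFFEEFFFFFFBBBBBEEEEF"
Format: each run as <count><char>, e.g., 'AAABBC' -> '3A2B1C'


Scanning runs left to right:
  i=0: run of 'F' x 9 -> '9F'
  i=9: run of 'E' x 2 -> '2E'
  i=11: run of 'F' x 6 -> '6F'
  i=17: run of 'B' x 5 -> '5B'
  i=22: run of 'E' x 4 -> '4E'
  i=26: run of 'F' x 1 -> '1F'

RLE = 9F2E6F5B4E1F


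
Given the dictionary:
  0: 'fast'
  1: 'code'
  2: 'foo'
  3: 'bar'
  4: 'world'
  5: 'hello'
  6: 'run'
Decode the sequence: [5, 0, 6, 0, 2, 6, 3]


Look up each index in the dictionary:
  5 -> 'hello'
  0 -> 'fast'
  6 -> 'run'
  0 -> 'fast'
  2 -> 'foo'
  6 -> 'run'
  3 -> 'bar'

Decoded: "hello fast run fast foo run bar"


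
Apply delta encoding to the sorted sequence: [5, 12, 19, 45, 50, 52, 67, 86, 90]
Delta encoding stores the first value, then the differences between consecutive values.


First value: 5
Deltas:
  12 - 5 = 7
  19 - 12 = 7
  45 - 19 = 26
  50 - 45 = 5
  52 - 50 = 2
  67 - 52 = 15
  86 - 67 = 19
  90 - 86 = 4


Delta encoded: [5, 7, 7, 26, 5, 2, 15, 19, 4]


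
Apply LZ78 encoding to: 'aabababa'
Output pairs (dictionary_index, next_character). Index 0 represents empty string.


LZ78 encoding steps:
Dictionary: {0: ''}
Step 1: w='' (idx 0), next='a' -> output (0, 'a'), add 'a' as idx 1
Step 2: w='a' (idx 1), next='b' -> output (1, 'b'), add 'ab' as idx 2
Step 3: w='ab' (idx 2), next='a' -> output (2, 'a'), add 'aba' as idx 3
Step 4: w='' (idx 0), next='b' -> output (0, 'b'), add 'b' as idx 4
Step 5: w='a' (idx 1), end of input -> output (1, '')


Encoded: [(0, 'a'), (1, 'b'), (2, 'a'), (0, 'b'), (1, '')]


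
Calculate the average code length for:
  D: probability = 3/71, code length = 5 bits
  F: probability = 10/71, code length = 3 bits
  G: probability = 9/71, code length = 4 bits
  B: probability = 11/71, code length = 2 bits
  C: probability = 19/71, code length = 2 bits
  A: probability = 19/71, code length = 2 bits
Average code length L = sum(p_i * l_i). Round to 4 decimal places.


Weighted contributions p_i * l_i:
  D: (3/71) * 5 = 15/71
  F: (10/71) * 3 = 30/71
  G: (9/71) * 4 = 36/71
  B: (11/71) * 2 = 22/71
  C: (19/71) * 2 = 38/71
  A: (19/71) * 2 = 38/71
Sum = (15 + 30 + 36 + 22 + 38 + 38)/71 = 179/71

L = 179/71 = 2.5211 bits/symbol


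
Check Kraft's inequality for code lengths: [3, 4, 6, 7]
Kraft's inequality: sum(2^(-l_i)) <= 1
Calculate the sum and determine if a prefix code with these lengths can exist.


Sum = 2^(-3) + 2^(-4) + 2^(-6) + 2^(-7)
    = 0.125 + 0.0625 + 0.015625 + 0.0078125
    = 27/128 = 0.2109375
Since 0.2109375 <= 1, Kraft's inequality IS satisfied.
A prefix code with these lengths CAN exist.

Kraft sum = 0.2109375. Satisfied.


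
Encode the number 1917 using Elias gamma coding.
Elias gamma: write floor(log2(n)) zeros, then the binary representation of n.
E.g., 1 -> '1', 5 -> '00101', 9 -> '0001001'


num_bits = floor(log2(1917)) + 1 = 11
leading_zeros = num_bits - 1 = 10
binary(1917) = 11101111101

Elias gamma(1917) = '0000000000' + '11101111101' = 000000000011101111101 (21 bits)


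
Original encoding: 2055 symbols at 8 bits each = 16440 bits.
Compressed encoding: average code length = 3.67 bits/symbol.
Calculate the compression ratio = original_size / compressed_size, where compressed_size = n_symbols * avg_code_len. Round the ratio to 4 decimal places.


original_size = n_symbols * orig_bits = 2055 * 8 = 16440 bits
compressed_size = n_symbols * avg_code_len = 2055 * 3.67 = 7541.85 bits
ratio = original_size / compressed_size = 16440 / 7541.85 = 2.1798

Compression ratio = 2.1798


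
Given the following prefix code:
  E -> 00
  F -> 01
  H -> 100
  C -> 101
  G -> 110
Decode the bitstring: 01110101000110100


Decoding step by step:
Bits 01 -> F
Bits 110 -> G
Bits 101 -> C
Bits 00 -> E
Bits 01 -> F
Bits 101 -> C
Bits 00 -> E


Decoded message: FGCEFCE


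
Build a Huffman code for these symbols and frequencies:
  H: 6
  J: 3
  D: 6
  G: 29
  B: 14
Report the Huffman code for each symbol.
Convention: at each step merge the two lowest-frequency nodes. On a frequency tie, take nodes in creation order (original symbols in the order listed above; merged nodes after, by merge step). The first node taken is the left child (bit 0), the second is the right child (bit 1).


Huffman tree construction:
Step 1: Merge J(3) + H(6) = 9
Step 2: Merge D(6) + (J+H)(9) = 15
Step 3: Merge B(14) + (D+(J+H))(15) = 29
Step 4: Merge G(29) + (B+(D+(J+H)))(29) = 58
Read each symbol's code off the tree from the root (left child = 0, right child = 1).

Codes:
  H: 1111 (length 4)
  J: 1110 (length 4)
  D: 110 (length 3)
  G: 0 (length 1)
  B: 10 (length 2)
Average code length: 111/58 = 1.9138 bits/symbol


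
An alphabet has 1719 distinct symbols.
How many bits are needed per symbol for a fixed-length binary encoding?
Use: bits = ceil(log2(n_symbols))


log2(1719) = 10.7474
Bracket: 2^10 = 1024 < 1719 <= 2^11 = 2048
So ceil(log2(1719)) = 11

bits = ceil(log2(1719)) = ceil(10.7474) = 11 bits


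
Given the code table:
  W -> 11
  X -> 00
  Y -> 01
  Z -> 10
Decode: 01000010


Decoding:
01 -> Y
00 -> X
00 -> X
10 -> Z


Result: YXXZ


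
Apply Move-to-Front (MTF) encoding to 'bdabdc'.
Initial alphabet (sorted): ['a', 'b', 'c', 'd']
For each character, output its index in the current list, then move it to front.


MTF encoding:
'b': index 1 in ['a', 'b', 'c', 'd'] -> ['b', 'a', 'c', 'd']
'd': index 3 in ['b', 'a', 'c', 'd'] -> ['d', 'b', 'a', 'c']
'a': index 2 in ['d', 'b', 'a', 'c'] -> ['a', 'd', 'b', 'c']
'b': index 2 in ['a', 'd', 'b', 'c'] -> ['b', 'a', 'd', 'c']
'd': index 2 in ['b', 'a', 'd', 'c'] -> ['d', 'b', 'a', 'c']
'c': index 3 in ['d', 'b', 'a', 'c'] -> ['c', 'd', 'b', 'a']


Output: [1, 3, 2, 2, 2, 3]


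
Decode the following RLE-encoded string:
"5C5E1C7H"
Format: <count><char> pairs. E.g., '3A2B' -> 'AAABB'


Expanding each <count><char> pair:
  5C -> 'CCCCC'
  5E -> 'EEEEE'
  1C -> 'C'
  7H -> 'HHHHHHH'

Decoded = CCCCCEEEEECHHHHHHH


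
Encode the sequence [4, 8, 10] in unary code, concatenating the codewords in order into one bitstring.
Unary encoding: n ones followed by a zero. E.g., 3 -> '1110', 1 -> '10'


Encode each number as n ones followed by a terminating 0:
  4 -> 11110 (5 bits)
  8 -> 111111110 (9 bits)
  10 -> 11111111110 (11 bits)
Total length = 5 + 9 + 11 = 25 bits.

Unary([4, 8, 10]) = 1111011111111011111111110 (25 bits)


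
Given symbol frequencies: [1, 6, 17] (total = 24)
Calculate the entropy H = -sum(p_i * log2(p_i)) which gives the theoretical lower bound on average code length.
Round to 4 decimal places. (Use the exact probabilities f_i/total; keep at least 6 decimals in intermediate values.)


Per-symbol terms -p_i * log2(p_i) with p_i = f_i/24:
  p = 1/24 = 0.041667: log2(p) = -4.584963, -p*log2(p) = 0.191040
  p = 6/24 = 0.250000: log2(p) = -2.000000, -p*log2(p) = 0.500000
  p = 17/24 = 0.708333: log2(p) = -0.497500, -p*log2(p) = 0.352396
H = 0.191040 + 0.500000 + 0.352396 = 1.043436

H = 1.0434 bits/symbol


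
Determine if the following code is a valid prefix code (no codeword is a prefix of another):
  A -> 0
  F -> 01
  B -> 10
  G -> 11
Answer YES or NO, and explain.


Checking each pair (does one codeword prefix another?):
  A='0' vs F='01': prefix -- VIOLATION

NO -- this is NOT a valid prefix code. A (0) is a prefix of F (01).


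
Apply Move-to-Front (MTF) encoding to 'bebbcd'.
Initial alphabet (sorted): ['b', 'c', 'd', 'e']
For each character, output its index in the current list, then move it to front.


MTF encoding:
'b': index 0 in ['b', 'c', 'd', 'e'] -> ['b', 'c', 'd', 'e']
'e': index 3 in ['b', 'c', 'd', 'e'] -> ['e', 'b', 'c', 'd']
'b': index 1 in ['e', 'b', 'c', 'd'] -> ['b', 'e', 'c', 'd']
'b': index 0 in ['b', 'e', 'c', 'd'] -> ['b', 'e', 'c', 'd']
'c': index 2 in ['b', 'e', 'c', 'd'] -> ['c', 'b', 'e', 'd']
'd': index 3 in ['c', 'b', 'e', 'd'] -> ['d', 'c', 'b', 'e']


Output: [0, 3, 1, 0, 2, 3]


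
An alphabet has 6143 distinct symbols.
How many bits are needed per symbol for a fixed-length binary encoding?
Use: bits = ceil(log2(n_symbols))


log2(6143) = 12.5847
Bracket: 2^12 = 4096 < 6143 <= 2^13 = 8192
So ceil(log2(6143)) = 13

bits = ceil(log2(6143)) = ceil(12.5847) = 13 bits


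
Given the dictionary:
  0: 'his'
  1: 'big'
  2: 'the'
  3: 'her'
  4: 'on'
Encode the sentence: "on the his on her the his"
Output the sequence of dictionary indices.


Look up each word in the dictionary:
  'on' -> 4
  'the' -> 2
  'his' -> 0
  'on' -> 4
  'her' -> 3
  'the' -> 2
  'his' -> 0

Encoded: [4, 2, 0, 4, 3, 2, 0]


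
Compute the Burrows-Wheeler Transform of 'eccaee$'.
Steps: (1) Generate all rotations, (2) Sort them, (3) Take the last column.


Rotations (sorted):
  0: $eccaee -> last char: e
  1: aee$ecc -> last char: c
  2: caee$ec -> last char: c
  3: ccaee$e -> last char: e
  4: e$eccae -> last char: e
  5: eccaee$ -> last char: $
  6: ee$ecca -> last char: a


BWT = eccee$a


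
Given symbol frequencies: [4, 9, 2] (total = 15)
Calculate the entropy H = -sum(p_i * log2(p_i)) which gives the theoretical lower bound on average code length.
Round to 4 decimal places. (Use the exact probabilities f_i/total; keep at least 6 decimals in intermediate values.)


Per-symbol terms -p_i * log2(p_i) with p_i = f_i/15:
  p = 4/15 = 0.266667: log2(p) = -1.906891, -p*log2(p) = 0.508504
  p = 9/15 = 0.600000: log2(p) = -0.736966, -p*log2(p) = 0.442179
  p = 2/15 = 0.133333: log2(p) = -2.906891, -p*log2(p) = 0.387585
H = 0.508504 + 0.442179 + 0.387585 = 1.338268

H = 1.3383 bits/symbol


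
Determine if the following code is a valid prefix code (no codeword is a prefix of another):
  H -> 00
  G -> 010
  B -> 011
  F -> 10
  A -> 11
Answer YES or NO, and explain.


Checking each pair (does one codeword prefix another?):
  H='00' vs G='010': no prefix
  H='00' vs B='011': no prefix
  H='00' vs F='10': no prefix
  H='00' vs A='11': no prefix
  G='010' vs H='00': no prefix
  G='010' vs B='011': no prefix
  G='010' vs F='10': no prefix
  G='010' vs A='11': no prefix
  B='011' vs H='00': no prefix
  B='011' vs G='010': no prefix
  B='011' vs F='10': no prefix
  B='011' vs A='11': no prefix
  F='10' vs H='00': no prefix
  F='10' vs G='010': no prefix
  F='10' vs B='011': no prefix
  F='10' vs A='11': no prefix
  A='11' vs H='00': no prefix
  A='11' vs G='010': no prefix
  A='11' vs B='011': no prefix
  A='11' vs F='10': no prefix
No violation found over all pairs.

YES -- this is a valid prefix code. No codeword is a prefix of any other codeword.


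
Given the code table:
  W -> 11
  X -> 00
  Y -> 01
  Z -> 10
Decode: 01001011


Decoding:
01 -> Y
00 -> X
10 -> Z
11 -> W


Result: YXZW


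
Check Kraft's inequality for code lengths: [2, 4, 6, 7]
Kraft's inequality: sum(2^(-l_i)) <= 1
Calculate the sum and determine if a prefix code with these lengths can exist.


Sum = 2^(-2) + 2^(-4) + 2^(-6) + 2^(-7)
    = 0.25 + 0.0625 + 0.015625 + 0.0078125
    = 43/128 = 0.3359375
Since 0.3359375 <= 1, Kraft's inequality IS satisfied.
A prefix code with these lengths CAN exist.

Kraft sum = 0.3359375. Satisfied.


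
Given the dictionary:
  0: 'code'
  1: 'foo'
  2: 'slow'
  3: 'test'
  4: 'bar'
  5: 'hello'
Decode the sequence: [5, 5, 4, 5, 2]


Look up each index in the dictionary:
  5 -> 'hello'
  5 -> 'hello'
  4 -> 'bar'
  5 -> 'hello'
  2 -> 'slow'

Decoded: "hello hello bar hello slow"


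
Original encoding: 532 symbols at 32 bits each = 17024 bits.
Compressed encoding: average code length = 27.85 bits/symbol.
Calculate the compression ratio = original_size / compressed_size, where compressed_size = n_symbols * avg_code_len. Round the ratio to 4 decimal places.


original_size = n_symbols * orig_bits = 532 * 32 = 17024 bits
compressed_size = n_symbols * avg_code_len = 532 * 27.85 = 14816.2 bits
ratio = original_size / compressed_size = 17024 / 14816.2 = 1.149

Compression ratio = 1.149


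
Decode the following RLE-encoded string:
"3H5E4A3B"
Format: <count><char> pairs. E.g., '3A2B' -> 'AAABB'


Expanding each <count><char> pair:
  3H -> 'HHH'
  5E -> 'EEEEE'
  4A -> 'AAAA'
  3B -> 'BBB'

Decoded = HHHEEEEEAAAABBB


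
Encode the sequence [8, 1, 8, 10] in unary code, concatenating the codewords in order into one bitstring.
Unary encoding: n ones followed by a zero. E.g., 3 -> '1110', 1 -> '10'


Encode each number as n ones followed by a terminating 0:
  8 -> 111111110 (9 bits)
  1 -> 10 (2 bits)
  8 -> 111111110 (9 bits)
  10 -> 11111111110 (11 bits)
Total length = 9 + 2 + 9 + 11 = 31 bits.

Unary([8, 1, 8, 10]) = 1111111101011111111011111111110 (31 bits)


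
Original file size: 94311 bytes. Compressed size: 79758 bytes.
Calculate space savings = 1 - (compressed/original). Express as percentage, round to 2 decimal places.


ratio = compressed/original = 79758/94311 = 0.845691
savings = 1 - ratio = 1 - 0.845691 = 0.154309
as a percentage: 0.154309 * 100 = 15.43%

Space savings = 1 - 79758/94311 = 15.43%


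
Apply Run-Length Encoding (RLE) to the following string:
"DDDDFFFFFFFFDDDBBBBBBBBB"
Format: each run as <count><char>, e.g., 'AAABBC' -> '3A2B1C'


Scanning runs left to right:
  i=0: run of 'D' x 4 -> '4D'
  i=4: run of 'F' x 8 -> '8F'
  i=12: run of 'D' x 3 -> '3D'
  i=15: run of 'B' x 9 -> '9B'

RLE = 4D8F3D9B


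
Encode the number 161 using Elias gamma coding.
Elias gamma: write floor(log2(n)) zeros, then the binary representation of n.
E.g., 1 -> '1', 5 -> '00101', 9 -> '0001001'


num_bits = floor(log2(161)) + 1 = 8
leading_zeros = num_bits - 1 = 7
binary(161) = 10100001

Elias gamma(161) = '0000000' + '10100001' = 000000010100001 (15 bits)


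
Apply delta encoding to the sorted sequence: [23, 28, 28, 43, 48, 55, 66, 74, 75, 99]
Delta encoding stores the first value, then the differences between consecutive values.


First value: 23
Deltas:
  28 - 23 = 5
  28 - 28 = 0
  43 - 28 = 15
  48 - 43 = 5
  55 - 48 = 7
  66 - 55 = 11
  74 - 66 = 8
  75 - 74 = 1
  99 - 75 = 24


Delta encoded: [23, 5, 0, 15, 5, 7, 11, 8, 1, 24]


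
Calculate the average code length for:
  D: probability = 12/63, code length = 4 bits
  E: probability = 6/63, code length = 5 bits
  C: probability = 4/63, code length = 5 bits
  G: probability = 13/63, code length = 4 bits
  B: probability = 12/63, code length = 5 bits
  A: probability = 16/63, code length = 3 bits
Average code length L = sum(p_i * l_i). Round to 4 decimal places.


Weighted contributions p_i * l_i:
  D: (12/63) * 4 = 48/63
  E: (6/63) * 5 = 30/63
  C: (4/63) * 5 = 20/63
  G: (13/63) * 4 = 52/63
  B: (12/63) * 5 = 60/63
  A: (16/63) * 3 = 48/63
Sum = (48 + 30 + 20 + 52 + 60 + 48)/63 = 258/63

L = 258/63 = 4.0952 bits/symbol


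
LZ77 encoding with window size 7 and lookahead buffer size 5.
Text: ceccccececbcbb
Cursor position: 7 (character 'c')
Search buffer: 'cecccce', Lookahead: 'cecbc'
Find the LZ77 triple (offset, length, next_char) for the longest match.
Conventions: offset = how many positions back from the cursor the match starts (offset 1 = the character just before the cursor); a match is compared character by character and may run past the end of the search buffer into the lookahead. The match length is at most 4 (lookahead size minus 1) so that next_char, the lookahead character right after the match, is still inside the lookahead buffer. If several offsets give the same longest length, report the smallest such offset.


Try each offset into the search buffer:
  offset=1 (pos 6, char 'e'): match length 0
  offset=2 (pos 5, char 'c'): match length 3
  offset=3 (pos 4, char 'c'): match length 1
  offset=4 (pos 3, char 'c'): match length 1
  offset=5 (pos 2, char 'c'): match length 1
  offset=6 (pos 1, char 'e'): match length 0
  offset=7 (pos 0, char 'c'): match length 3
Longest match has length 3, found at offsets 2, 7; take the smallest, offset 2.
next_char = character at position 7 + 3 = 10 -> 'b'

Best match: offset=2, length=3 (matching 'cec' starting at position 5)
LZ77 triple: (2, 3, 'b')


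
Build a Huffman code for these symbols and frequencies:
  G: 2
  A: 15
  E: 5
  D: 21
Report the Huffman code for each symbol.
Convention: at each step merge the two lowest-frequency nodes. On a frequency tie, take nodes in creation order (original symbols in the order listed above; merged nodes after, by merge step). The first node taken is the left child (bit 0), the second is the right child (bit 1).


Huffman tree construction:
Step 1: Merge G(2) + E(5) = 7
Step 2: Merge (G+E)(7) + A(15) = 22
Step 3: Merge D(21) + ((G+E)+A)(22) = 43
Read each symbol's code off the tree from the root (left child = 0, right child = 1).

Codes:
  G: 100 (length 3)
  A: 11 (length 2)
  E: 101 (length 3)
  D: 0 (length 1)
Average code length: 72/43 = 1.6744 bits/symbol


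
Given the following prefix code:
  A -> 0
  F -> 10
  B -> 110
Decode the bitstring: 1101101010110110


Decoding step by step:
Bits 110 -> B
Bits 110 -> B
Bits 10 -> F
Bits 10 -> F
Bits 110 -> B
Bits 110 -> B


Decoded message: BBFFBB


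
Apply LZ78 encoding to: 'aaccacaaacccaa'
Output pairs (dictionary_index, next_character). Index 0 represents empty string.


LZ78 encoding steps:
Dictionary: {0: ''}
Step 1: w='' (idx 0), next='a' -> output (0, 'a'), add 'a' as idx 1
Step 2: w='a' (idx 1), next='c' -> output (1, 'c'), add 'ac' as idx 2
Step 3: w='' (idx 0), next='c' -> output (0, 'c'), add 'c' as idx 3
Step 4: w='ac' (idx 2), next='a' -> output (2, 'a'), add 'aca' as idx 4
Step 5: w='a' (idx 1), next='a' -> output (1, 'a'), add 'aa' as idx 5
Step 6: w='c' (idx 3), next='c' -> output (3, 'c'), add 'cc' as idx 6
Step 7: w='c' (idx 3), next='a' -> output (3, 'a'), add 'ca' as idx 7
Step 8: w='a' (idx 1), end of input -> output (1, '')


Encoded: [(0, 'a'), (1, 'c'), (0, 'c'), (2, 'a'), (1, 'a'), (3, 'c'), (3, 'a'), (1, '')]


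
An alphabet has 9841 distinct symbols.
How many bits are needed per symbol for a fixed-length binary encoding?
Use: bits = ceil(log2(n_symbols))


log2(9841) = 13.2646
Bracket: 2^13 = 8192 < 9841 <= 2^14 = 16384
So ceil(log2(9841)) = 14

bits = ceil(log2(9841)) = ceil(13.2646) = 14 bits


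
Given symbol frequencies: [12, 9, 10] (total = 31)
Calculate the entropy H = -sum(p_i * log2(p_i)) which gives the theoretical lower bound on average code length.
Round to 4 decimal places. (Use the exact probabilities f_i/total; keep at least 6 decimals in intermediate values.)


Per-symbol terms -p_i * log2(p_i) with p_i = f_i/31:
  p = 12/31 = 0.387097: log2(p) = -1.369234, -p*log2(p) = 0.530026
  p = 9/31 = 0.290323: log2(p) = -1.784271, -p*log2(p) = 0.518014
  p = 10/31 = 0.322581: log2(p) = -1.632268, -p*log2(p) = 0.526538
H = 0.530026 + 0.518014 + 0.526538 = 1.574578

H = 1.5746 bits/symbol


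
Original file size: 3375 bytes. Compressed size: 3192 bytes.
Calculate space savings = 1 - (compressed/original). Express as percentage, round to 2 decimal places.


ratio = compressed/original = 3192/3375 = 0.945778
savings = 1 - ratio = 1 - 0.945778 = 0.054222
as a percentage: 0.054222 * 100 = 5.42%

Space savings = 1 - 3192/3375 = 5.42%


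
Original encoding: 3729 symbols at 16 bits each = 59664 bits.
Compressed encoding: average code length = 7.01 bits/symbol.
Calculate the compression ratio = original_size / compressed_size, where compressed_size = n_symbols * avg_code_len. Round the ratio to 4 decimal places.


original_size = n_symbols * orig_bits = 3729 * 16 = 59664 bits
compressed_size = n_symbols * avg_code_len = 3729 * 7.01 = 26140.29 bits
ratio = original_size / compressed_size = 59664 / 26140.29 = 2.2825

Compression ratio = 2.2825


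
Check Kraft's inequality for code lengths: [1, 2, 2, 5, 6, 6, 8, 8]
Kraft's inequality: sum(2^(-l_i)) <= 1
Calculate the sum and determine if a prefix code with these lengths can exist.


Sum = 2^(-1) + 2^(-2) + 2^(-2) + 2^(-5) + 2^(-6) + 2^(-6) + 2^(-8) + 2^(-8)
    = 0.5 + 0.25 + 0.25 + 0.03125 + 0.015625 + 0.015625 + 0.00390625 + 0.00390625
    = 274/256 = 1.0703125
Since 1.0703125 > 1, Kraft's inequality is NOT satisfied.
A prefix code with these lengths CANNOT exist.

Kraft sum = 1.0703125. Not satisfied.


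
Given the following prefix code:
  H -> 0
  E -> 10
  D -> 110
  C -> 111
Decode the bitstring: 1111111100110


Decoding step by step:
Bits 111 -> C
Bits 111 -> C
Bits 110 -> D
Bits 0 -> H
Bits 110 -> D


Decoded message: CCDHD


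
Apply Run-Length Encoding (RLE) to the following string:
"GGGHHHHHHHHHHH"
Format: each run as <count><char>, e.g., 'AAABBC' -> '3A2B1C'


Scanning runs left to right:
  i=0: run of 'G' x 3 -> '3G'
  i=3: run of 'H' x 11 -> '11H'

RLE = 3G11H


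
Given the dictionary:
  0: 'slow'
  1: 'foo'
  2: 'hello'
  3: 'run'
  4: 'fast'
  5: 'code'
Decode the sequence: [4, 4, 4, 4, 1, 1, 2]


Look up each index in the dictionary:
  4 -> 'fast'
  4 -> 'fast'
  4 -> 'fast'
  4 -> 'fast'
  1 -> 'foo'
  1 -> 'foo'
  2 -> 'hello'

Decoded: "fast fast fast fast foo foo hello"
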